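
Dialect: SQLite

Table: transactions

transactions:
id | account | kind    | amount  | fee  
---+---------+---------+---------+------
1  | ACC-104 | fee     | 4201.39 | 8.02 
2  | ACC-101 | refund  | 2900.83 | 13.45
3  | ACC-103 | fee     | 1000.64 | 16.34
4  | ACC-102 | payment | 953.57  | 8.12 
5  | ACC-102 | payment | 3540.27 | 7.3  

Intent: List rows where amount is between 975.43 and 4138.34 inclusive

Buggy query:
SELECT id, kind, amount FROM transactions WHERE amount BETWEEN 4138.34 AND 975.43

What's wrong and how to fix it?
Bug: BETWEEN expects the lower bound first; with 4138.34 AND 975.43 the range is empty

Fix: Write BETWEEN 975.43 AND 4138.34

Corrected query:
SELECT id, kind, amount FROM transactions WHERE amount BETWEEN 975.43 AND 4138.34

Result:
id | kind    | amount 
---+---------+--------
2  | refund  | 2900.83
3  | fee     | 1000.64
5  | payment | 3540.27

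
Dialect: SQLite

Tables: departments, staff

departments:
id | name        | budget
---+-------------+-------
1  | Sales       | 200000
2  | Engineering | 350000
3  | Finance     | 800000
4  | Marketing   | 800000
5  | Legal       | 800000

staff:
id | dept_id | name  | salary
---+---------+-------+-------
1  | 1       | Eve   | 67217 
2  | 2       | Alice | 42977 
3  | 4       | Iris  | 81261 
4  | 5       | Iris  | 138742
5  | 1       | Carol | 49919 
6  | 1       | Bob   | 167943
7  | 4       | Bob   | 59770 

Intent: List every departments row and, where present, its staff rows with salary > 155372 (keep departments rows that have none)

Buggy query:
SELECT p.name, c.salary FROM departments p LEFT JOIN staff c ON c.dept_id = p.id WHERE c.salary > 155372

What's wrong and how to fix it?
Bug: Filtering c.salary in WHERE discards the NULL rows produced by LEFT JOIN, turning it into an inner join

Fix: Move the right-table condition into the ON clause so unmatched parents are kept

Corrected query:
SELECT p.name, c.salary FROM departments p LEFT JOIN staff c ON c.dept_id = p.id AND c.salary > 155372

Result:
name        | salary
------------+-------
Sales       | 167943
Engineering | NULL  
Finance     | NULL  
Marketing   | NULL  
Legal       | NULL  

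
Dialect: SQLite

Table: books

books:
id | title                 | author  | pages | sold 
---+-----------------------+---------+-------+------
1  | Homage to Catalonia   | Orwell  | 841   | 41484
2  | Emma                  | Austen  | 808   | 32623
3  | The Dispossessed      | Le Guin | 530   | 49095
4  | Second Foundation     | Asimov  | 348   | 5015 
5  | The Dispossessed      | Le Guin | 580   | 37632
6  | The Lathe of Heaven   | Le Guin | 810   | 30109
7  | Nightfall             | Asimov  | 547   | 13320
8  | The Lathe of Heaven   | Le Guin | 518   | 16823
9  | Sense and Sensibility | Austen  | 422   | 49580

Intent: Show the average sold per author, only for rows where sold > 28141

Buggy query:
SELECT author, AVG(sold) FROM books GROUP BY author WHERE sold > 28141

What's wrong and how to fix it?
Bug: Row-level WHERE must come before GROUP BY in the clause order

Fix: Move the WHERE clause before GROUP BY

Corrected query:
SELECT author, AVG(sold) FROM books WHERE sold > 28141 GROUP BY author

Result:
author  | AVG(sold)   
--------+-------------
Austen  | 41101.5     
Le Guin | 38945.333333
Orwell  | 41484       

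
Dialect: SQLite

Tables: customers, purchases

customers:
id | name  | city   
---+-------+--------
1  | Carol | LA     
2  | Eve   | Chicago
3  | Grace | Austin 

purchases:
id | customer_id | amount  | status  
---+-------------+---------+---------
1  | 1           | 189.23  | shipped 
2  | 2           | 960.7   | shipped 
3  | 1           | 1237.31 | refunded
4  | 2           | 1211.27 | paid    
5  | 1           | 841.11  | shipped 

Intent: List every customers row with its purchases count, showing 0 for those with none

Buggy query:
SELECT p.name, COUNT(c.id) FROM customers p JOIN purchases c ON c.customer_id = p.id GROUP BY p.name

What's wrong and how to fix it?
Bug: An inner join excludes parents with zero children

Fix: Switch to LEFT JOIN to retain unmatched parent rows

Corrected query:
SELECT p.name, COUNT(c.id) FROM customers p LEFT JOIN purchases c ON c.customer_id = p.id GROUP BY p.name

Result:
name  | COUNT(c.id)
------+------------
Carol | 3          
Eve   | 2          
Grace | 0          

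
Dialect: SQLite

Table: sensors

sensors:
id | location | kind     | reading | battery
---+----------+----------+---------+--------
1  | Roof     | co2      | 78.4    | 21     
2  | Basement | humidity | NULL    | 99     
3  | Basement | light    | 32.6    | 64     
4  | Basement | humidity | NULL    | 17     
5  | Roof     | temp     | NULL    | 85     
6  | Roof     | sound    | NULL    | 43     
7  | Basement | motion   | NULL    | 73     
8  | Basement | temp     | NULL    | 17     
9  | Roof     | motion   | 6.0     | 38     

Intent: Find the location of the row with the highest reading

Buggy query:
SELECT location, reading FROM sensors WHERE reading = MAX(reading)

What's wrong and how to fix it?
Bug: WHERE is evaluated per row; an aggregate over the whole table isn't defined there

Fix: Use a subquery: WHERE reading = (SELECT MAX(reading) FROM sensors)

Corrected query:
SELECT location, reading FROM sensors WHERE reading = (SELECT MAX(reading) FROM sensors)

Result:
location | reading
---------+--------
Roof     | 78.4   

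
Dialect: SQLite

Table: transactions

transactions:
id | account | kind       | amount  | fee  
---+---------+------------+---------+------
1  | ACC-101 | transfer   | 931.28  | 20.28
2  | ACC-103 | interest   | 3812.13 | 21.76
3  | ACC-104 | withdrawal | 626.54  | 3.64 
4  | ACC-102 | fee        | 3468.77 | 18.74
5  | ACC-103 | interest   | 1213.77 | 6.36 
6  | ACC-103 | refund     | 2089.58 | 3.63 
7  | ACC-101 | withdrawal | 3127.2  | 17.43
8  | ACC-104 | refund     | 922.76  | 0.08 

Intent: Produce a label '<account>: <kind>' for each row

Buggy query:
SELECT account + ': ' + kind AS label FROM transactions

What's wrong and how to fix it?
Bug: '+' is numeric addition; on text columns SQLite converts them to 0 instead of concatenating

Fix: Replace + with || to concatenate text

Corrected query:
SELECT account || ': ' || kind AS label FROM transactions

Result:
label              
-------------------
ACC-101: transfer  
ACC-103: interest  
ACC-104: withdrawal
ACC-102: fee       
ACC-103: interest  
ACC-103: refund    
ACC-101: withdrawal
ACC-104: refund    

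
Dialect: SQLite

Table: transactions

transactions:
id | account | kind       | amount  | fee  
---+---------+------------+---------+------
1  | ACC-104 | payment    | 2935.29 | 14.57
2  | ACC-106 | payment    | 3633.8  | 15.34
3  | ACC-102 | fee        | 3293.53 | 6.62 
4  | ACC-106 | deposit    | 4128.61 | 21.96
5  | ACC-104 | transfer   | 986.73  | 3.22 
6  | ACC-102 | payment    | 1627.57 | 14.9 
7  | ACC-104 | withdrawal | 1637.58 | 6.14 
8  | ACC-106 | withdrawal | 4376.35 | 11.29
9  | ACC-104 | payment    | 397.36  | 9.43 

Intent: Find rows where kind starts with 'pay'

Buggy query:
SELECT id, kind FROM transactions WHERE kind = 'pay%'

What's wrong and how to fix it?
Bug: '=' compares the literal string including the % character; pattern matching needs LIKE

Fix: Use LIKE for wildcard pattern matching

Corrected query:
SELECT id, kind FROM transactions WHERE kind LIKE 'pay%'

Result:
id | kind   
---+--------
1  | payment
2  | payment
6  | payment
9  | payment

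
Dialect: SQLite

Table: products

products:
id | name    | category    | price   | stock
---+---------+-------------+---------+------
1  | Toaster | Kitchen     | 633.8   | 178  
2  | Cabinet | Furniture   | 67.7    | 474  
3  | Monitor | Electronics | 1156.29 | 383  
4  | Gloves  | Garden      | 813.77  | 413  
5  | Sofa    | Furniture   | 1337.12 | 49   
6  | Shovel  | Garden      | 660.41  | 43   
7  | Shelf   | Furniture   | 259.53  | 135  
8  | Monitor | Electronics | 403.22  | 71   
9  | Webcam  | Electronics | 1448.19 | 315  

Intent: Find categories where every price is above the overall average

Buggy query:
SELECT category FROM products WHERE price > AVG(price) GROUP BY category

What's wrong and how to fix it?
Bug: WHERE evaluates per row before aggregation, so AVG() is unavailable

Fix: Compute the overall average in a scalar subquery and compare each group's MIN against it in HAVING

Corrected query:
SELECT category FROM products GROUP BY category HAVING MIN(price) > (SELECT AVG(price) FROM products)

Result:
(no rows)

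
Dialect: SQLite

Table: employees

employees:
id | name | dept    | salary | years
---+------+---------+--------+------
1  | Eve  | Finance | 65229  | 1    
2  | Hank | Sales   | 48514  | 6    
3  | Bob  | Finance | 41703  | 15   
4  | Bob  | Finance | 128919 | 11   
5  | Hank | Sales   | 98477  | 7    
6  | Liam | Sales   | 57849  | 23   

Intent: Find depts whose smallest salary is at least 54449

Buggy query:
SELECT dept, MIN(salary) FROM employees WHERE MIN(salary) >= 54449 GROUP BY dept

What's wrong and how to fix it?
Bug: MIN() in WHERE is a misuse of aggregate

Fix: Replace WHERE with HAVING after the GROUP BY

Corrected query:
SELECT dept, MIN(salary) FROM employees GROUP BY dept HAVING MIN(salary) >= 54449

Result:
(no rows)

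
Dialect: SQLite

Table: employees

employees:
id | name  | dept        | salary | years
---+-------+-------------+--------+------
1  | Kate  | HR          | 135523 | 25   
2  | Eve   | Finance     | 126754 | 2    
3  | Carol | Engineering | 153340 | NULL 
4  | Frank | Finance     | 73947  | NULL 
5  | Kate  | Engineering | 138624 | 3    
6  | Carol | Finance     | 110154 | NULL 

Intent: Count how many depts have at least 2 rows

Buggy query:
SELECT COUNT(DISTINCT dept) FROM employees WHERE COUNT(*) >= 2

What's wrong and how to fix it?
Bug: WHERE filters individual rows, not groups, so a group-level COUNT is invalid there

Fix: Group first with HAVING COUNT(*) >= 2, then COUNT the resulting groups

Corrected query:
SELECT COUNT(*) FROM (SELECT dept FROM employees GROUP BY dept HAVING COUNT(*) >= 2)

Result:
COUNT(*)
--------
2       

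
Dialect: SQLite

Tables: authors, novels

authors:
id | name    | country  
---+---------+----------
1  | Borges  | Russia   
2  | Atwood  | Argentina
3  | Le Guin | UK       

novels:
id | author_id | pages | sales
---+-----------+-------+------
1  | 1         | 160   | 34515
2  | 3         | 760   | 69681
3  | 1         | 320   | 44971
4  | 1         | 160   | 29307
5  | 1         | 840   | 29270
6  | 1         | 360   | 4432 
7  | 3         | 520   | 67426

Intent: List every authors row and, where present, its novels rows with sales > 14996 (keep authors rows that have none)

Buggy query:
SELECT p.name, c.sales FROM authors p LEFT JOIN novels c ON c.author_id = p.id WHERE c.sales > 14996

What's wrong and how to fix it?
Bug: A WHERE condition on the right-hand table after LEFT JOIN drops unmatched parents

Fix: Put 'c.sales > 14996' in the JOIN's ON clause instead of WHERE

Corrected query:
SELECT p.name, c.sales FROM authors p LEFT JOIN novels c ON c.author_id = p.id AND c.sales > 14996

Result:
name    | sales
--------+------
Borges  | 29270
Borges  | 29307
Borges  | 34515
Borges  | 44971
Atwood  | NULL 
Le Guin | 67426
Le Guin | 69681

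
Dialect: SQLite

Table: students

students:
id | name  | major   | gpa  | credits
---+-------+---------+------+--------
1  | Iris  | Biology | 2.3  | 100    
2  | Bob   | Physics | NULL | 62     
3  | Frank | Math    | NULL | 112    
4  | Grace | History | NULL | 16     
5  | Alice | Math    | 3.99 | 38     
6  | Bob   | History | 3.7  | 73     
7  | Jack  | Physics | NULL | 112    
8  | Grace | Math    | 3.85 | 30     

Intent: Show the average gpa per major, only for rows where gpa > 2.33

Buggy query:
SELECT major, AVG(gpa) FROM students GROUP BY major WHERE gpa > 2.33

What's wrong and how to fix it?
Bug: Row-level WHERE must come before GROUP BY in the clause order

Fix: Place WHERE between FROM and GROUP BY

Corrected query:
SELECT major, AVG(gpa) FROM students WHERE gpa > 2.33 GROUP BY major

Result:
major   | AVG(gpa)
--------+---------
History | 3.7     
Math    | 3.92    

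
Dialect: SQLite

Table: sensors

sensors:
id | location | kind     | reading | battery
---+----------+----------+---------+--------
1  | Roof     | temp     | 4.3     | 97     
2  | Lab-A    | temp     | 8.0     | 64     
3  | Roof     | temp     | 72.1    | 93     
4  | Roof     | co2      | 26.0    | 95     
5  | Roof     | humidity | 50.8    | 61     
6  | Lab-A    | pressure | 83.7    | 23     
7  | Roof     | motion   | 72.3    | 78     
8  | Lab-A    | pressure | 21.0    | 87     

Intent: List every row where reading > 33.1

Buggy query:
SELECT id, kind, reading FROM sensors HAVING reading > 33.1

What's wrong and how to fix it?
Bug: This is a non-aggregate query (no GROUP BY, no aggregates), so in SQLite the HAVING clause is invalid here; a row-level condition belongs in WHERE

Fix: Replace HAVING with WHERE since the condition applies to individual rows

Corrected query:
SELECT id, kind, reading FROM sensors WHERE reading > 33.1

Result:
id | kind     | reading
---+----------+--------
3  | temp     | 72.1   
5  | humidity | 50.8   
6  | pressure | 83.7   
7  | motion   | 72.3   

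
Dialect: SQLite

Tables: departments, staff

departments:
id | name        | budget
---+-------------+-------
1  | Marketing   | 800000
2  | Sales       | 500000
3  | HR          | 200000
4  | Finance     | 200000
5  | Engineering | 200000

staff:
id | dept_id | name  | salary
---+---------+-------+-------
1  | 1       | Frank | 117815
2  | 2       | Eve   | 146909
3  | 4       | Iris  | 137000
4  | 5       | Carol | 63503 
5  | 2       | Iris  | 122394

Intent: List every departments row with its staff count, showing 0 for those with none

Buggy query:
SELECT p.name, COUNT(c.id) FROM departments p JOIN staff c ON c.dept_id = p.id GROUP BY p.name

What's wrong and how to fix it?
Bug: An inner join excludes parents with zero children

Fix: Use LEFT JOIN so parents without children still appear (COUNT(c.id) gives 0)

Corrected query:
SELECT p.name, COUNT(c.id) FROM departments p LEFT JOIN staff c ON c.dept_id = p.id GROUP BY p.name

Result:
name        | COUNT(c.id)
------------+------------
Engineering | 1          
Finance     | 1          
HR          | 0          
Marketing   | 1          
Sales       | 2          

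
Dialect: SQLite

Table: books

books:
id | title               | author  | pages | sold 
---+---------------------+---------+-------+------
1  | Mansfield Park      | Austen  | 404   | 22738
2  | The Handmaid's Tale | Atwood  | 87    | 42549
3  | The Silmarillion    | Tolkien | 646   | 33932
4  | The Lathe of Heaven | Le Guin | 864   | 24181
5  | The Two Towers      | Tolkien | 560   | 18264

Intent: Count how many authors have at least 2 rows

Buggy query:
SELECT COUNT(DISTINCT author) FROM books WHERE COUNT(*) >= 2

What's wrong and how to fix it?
Bug: COUNT(*) cannot appear in WHERE; the per-group count doesn't exist yet

Fix: Use a subquery that GROUPs and filters with HAVING, then count its rows

Corrected query:
SELECT COUNT(*) FROM (SELECT author FROM books GROUP BY author HAVING COUNT(*) >= 2)

Result:
COUNT(*)
--------
1       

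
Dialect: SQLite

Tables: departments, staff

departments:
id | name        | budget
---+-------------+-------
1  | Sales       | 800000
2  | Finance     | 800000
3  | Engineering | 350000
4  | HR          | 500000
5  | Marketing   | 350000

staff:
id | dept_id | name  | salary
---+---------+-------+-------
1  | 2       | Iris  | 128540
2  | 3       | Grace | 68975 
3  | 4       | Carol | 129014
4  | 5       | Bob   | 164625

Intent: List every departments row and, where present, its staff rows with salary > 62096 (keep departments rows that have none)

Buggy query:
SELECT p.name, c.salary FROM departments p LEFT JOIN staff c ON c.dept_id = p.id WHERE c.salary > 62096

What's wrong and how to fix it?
Bug: A WHERE condition on the right-hand table after LEFT JOIN drops unmatched parents

Fix: Move the right-table condition into the ON clause so unmatched parents are kept

Corrected query:
SELECT p.name, c.salary FROM departments p LEFT JOIN staff c ON c.dept_id = p.id AND c.salary > 62096

Result:
name        | salary
------------+-------
Sales       | NULL  
Finance     | 128540
Engineering | 68975 
HR          | 129014
Marketing   | 164625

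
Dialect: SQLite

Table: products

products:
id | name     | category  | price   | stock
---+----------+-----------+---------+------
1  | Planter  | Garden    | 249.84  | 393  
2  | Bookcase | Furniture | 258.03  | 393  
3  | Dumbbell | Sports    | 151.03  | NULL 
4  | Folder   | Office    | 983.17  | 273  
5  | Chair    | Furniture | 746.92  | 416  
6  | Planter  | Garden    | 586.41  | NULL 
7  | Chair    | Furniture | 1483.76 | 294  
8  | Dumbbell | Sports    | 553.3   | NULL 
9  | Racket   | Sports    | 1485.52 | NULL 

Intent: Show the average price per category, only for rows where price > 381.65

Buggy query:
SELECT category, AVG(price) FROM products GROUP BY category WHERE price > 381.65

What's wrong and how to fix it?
Bug: Row-level WHERE must come before GROUP BY in the clause order

Fix: Place WHERE between FROM and GROUP BY

Corrected query:
SELECT category, AVG(price) FROM products WHERE price > 381.65 GROUP BY category

Result:
category  | AVG(price)
----------+-----------
Furniture | 1115.34   
Garden    | 586.41    
Office    | 983.17    
Sports    | 1019.41   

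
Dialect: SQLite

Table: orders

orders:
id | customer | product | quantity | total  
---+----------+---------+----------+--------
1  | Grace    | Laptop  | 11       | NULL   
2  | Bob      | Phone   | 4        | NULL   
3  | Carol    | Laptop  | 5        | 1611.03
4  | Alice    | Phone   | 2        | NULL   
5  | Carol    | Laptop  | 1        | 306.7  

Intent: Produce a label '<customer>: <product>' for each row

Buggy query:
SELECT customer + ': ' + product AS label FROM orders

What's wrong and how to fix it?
Bug: SQLite uses || for string concatenation; + coerces text to numbers (yielding 0)

Fix: Use the || operator for string concatenation

Corrected query:
SELECT customer || ': ' || product AS label FROM orders

Result:
label        
-------------
Grace: Laptop
Bob: Phone   
Carol: Laptop
Alice: Phone 
Carol: Laptop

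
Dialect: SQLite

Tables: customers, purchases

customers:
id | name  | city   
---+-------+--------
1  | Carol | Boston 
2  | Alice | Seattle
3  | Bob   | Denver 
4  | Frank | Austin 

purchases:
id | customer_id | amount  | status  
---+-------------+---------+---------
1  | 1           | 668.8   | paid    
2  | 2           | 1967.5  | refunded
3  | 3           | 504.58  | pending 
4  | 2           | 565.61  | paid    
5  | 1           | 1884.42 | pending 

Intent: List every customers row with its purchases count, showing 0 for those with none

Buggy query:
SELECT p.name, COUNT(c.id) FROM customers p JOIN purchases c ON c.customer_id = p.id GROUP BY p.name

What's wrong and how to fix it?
Bug: INNER JOIN drops customers rows that have no matching purchases rows

Fix: Use LEFT JOIN so parents without children still appear (COUNT(c.id) gives 0)

Corrected query:
SELECT p.name, COUNT(c.id) FROM customers p LEFT JOIN purchases c ON c.customer_id = p.id GROUP BY p.name

Result:
name  | COUNT(c.id)
------+------------
Alice | 2          
Bob   | 1          
Carol | 2          
Frank | 0          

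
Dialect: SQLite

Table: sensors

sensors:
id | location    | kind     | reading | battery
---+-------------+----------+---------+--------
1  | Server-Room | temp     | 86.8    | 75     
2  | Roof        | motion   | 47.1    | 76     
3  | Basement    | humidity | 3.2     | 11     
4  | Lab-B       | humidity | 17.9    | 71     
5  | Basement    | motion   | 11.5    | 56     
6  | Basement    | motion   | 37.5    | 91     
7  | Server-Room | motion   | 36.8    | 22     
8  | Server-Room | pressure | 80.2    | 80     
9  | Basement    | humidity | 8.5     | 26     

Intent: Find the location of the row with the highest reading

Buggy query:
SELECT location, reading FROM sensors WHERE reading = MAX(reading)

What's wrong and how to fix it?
Bug: WHERE is evaluated per row; an aggregate over the whole table isn't defined there

Fix: Use a subquery: WHERE reading = (SELECT MAX(reading) FROM sensors)

Corrected query:
SELECT location, reading FROM sensors WHERE reading = (SELECT MAX(reading) FROM sensors)

Result:
location    | reading
------------+--------
Server-Room | 86.8   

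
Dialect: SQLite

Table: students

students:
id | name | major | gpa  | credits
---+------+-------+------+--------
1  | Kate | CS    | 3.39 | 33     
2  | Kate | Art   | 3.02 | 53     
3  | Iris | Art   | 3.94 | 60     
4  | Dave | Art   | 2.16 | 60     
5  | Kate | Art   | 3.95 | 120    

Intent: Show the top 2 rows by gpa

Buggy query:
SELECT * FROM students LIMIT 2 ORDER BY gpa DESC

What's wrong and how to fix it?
Bug: LIMIT must come after ORDER BY

Fix: Sort with ORDER BY, then apply LIMIT

Corrected query:
SELECT * FROM students ORDER BY gpa DESC LIMIT 2

Result:
id | name | major | gpa  | credits
---+------+-------+------+--------
5  | Kate | Art   | 3.95 | 120    
3  | Iris | Art   | 3.94 | 60     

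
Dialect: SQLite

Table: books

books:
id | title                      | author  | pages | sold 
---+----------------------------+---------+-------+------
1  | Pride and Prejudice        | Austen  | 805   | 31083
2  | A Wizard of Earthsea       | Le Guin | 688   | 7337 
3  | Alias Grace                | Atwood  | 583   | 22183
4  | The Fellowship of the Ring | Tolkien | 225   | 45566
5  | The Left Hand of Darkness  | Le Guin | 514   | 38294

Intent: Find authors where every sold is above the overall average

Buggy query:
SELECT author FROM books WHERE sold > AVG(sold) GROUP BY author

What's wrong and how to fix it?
Bug: WHERE evaluates per row before aggregation, so AVG() is unavailable

Fix: Use a subquery for AVG and a HAVING MIN(...) filter so the condition holds for every row in the group

Corrected query:
SELECT author FROM books GROUP BY author HAVING MIN(sold) > (SELECT AVG(sold) FROM books)

Result:
author 
-------
Austen 
Tolkien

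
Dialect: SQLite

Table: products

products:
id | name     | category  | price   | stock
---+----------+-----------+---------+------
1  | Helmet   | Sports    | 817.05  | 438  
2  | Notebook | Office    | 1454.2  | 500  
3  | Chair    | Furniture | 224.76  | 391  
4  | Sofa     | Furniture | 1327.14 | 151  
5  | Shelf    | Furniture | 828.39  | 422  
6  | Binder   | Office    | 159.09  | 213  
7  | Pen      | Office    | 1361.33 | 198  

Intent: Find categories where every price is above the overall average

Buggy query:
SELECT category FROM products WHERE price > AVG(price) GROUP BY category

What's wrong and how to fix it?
Bug: AVG() is an aggregate; it can't sit directly in WHERE

Fix: Use a subquery for AVG and a HAVING MIN(...) filter so the condition holds for every row in the group

Corrected query:
SELECT category FROM products GROUP BY category HAVING MIN(price) > (SELECT AVG(price) FROM products)

Result:
(no rows)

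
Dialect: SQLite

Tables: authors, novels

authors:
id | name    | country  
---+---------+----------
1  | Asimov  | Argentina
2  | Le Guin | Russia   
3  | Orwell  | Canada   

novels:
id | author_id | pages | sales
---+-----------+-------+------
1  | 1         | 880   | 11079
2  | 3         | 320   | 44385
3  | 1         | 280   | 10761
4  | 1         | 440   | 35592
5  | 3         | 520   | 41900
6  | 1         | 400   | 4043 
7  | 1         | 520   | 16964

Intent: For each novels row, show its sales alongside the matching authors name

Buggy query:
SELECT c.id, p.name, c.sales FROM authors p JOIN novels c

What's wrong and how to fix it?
Bug: JOIN with no ON clause produces a cartesian product; every novels row pairs with every authors row

Fix: Add ON c.author_id = p.id to the JOIN

Corrected query:
SELECT c.id, p.name, c.sales FROM authors p JOIN novels c ON c.author_id = p.id

Result:
id | name   | sales
---+--------+------
1  | Asimov | 11079
2  | Orwell | 44385
3  | Asimov | 10761
4  | Asimov | 35592
5  | Orwell | 41900
6  | Asimov | 4043 
7  | Asimov | 16964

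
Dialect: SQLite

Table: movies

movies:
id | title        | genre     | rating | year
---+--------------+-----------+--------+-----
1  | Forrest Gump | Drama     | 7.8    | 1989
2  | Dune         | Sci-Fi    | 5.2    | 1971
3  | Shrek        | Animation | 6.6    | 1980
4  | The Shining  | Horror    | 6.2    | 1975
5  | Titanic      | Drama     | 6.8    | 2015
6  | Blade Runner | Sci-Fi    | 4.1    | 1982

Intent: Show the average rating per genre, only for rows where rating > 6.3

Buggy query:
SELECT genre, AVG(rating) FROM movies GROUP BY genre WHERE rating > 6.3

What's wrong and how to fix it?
Bug: WHERE cannot follow GROUP BY

Fix: Place WHERE between FROM and GROUP BY

Corrected query:
SELECT genre, AVG(rating) FROM movies WHERE rating > 6.3 GROUP BY genre

Result:
genre     | AVG(rating)
----------+------------
Animation | 6.6        
Drama     | 7.3        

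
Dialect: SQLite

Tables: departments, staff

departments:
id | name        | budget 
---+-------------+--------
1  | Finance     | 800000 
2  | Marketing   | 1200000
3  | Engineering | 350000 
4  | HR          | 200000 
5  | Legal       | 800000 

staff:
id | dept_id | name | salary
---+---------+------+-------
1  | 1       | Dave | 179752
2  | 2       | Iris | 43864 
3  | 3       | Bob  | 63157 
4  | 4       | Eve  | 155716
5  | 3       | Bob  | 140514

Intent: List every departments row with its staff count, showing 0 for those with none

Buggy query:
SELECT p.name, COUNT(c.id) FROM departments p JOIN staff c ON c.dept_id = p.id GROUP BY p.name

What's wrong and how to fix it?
Bug: INNER JOIN drops departments rows that have no matching staff rows

Fix: Switch to LEFT JOIN to retain unmatched parent rows

Corrected query:
SELECT p.name, COUNT(c.id) FROM departments p LEFT JOIN staff c ON c.dept_id = p.id GROUP BY p.name

Result:
name        | COUNT(c.id)
------------+------------
Engineering | 2          
Finance     | 1          
HR          | 1          
Legal       | 0          
Marketing   | 1          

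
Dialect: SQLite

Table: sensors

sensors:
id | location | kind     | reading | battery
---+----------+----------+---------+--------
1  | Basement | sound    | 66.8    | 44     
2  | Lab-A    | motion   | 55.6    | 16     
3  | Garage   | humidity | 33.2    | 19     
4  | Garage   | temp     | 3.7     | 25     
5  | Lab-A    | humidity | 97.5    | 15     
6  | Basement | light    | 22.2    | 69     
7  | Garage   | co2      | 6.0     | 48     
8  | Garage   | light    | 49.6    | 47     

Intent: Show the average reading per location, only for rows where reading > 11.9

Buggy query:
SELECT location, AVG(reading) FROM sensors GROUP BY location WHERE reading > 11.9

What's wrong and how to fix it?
Bug: Row-level WHERE must come before GROUP BY in the clause order

Fix: Place WHERE between FROM and GROUP BY

Corrected query:
SELECT location, AVG(reading) FROM sensors WHERE reading > 11.9 GROUP BY location

Result:
location | AVG(reading)
---------+-------------
Basement | 44.5        
Garage   | 41.4        
Lab-A    | 76.55       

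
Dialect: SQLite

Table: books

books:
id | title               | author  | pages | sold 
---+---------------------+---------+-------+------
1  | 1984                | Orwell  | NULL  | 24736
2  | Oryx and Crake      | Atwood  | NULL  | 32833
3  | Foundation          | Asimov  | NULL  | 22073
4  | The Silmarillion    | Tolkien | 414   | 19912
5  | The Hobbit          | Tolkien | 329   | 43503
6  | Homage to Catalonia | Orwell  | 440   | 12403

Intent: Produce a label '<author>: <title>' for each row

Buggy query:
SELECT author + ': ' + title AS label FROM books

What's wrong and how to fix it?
Bug: SQLite uses || for string concatenation; + coerces text to numbers (yielding 0)

Fix: Use the || operator for string concatenation

Corrected query:
SELECT author || ': ' || title AS label FROM books

Result:
label                      
---------------------------
Orwell: 1984               
Atwood: Oryx and Crake     
Asimov: Foundation         
Tolkien: The Silmarillion  
Tolkien: The Hobbit        
Orwell: Homage to Catalonia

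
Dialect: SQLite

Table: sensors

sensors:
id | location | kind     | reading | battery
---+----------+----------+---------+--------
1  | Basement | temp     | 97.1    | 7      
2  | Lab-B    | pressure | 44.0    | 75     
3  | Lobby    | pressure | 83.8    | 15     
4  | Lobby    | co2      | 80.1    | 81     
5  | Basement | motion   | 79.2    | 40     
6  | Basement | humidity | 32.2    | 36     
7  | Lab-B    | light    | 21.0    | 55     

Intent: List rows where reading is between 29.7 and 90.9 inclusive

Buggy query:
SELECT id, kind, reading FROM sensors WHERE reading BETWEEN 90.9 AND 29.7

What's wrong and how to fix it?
Bug: BETWEEN expects the lower bound first; with 90.9 AND 29.7 the range is empty

Fix: Write BETWEEN 29.7 AND 90.9

Corrected query:
SELECT id, kind, reading FROM sensors WHERE reading BETWEEN 29.7 AND 90.9

Result:
id | kind     | reading
---+----------+--------
2  | pressure | 44     
3  | pressure | 83.8   
4  | co2      | 80.1   
5  | motion   | 79.2   
6  | humidity | 32.2   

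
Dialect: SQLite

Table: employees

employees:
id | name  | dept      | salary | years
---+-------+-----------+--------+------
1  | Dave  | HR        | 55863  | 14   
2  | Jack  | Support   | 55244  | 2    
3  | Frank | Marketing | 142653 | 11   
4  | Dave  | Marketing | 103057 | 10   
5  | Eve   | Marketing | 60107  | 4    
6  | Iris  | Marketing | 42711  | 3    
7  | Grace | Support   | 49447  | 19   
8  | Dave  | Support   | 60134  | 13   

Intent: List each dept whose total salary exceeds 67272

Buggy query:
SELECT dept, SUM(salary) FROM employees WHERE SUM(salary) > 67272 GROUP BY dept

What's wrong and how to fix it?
Bug: Aggregate functions cannot appear in a WHERE clause

Fix: Use HAVING (which filters groups after aggregation) instead of WHERE

Corrected query:
SELECT dept, SUM(salary) FROM employees GROUP BY dept HAVING SUM(salary) > 67272

Result:
dept      | SUM(salary)
----------+------------
Marketing | 348528     
Support   | 164825     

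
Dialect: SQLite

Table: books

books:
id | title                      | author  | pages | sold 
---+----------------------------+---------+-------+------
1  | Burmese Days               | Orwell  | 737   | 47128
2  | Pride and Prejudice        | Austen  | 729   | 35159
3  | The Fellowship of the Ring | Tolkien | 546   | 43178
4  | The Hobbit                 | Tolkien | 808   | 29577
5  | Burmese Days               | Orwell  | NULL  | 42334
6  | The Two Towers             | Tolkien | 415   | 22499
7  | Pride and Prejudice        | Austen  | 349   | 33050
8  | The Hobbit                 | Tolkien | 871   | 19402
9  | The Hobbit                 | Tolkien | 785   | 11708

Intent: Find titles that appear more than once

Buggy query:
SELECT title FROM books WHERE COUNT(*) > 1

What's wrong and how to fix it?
Bug: COUNT(*) is an aggregate and cannot be used in WHERE

Fix: GROUP BY title, then filter groups with HAVING COUNT(*) > 1

Corrected query:
SELECT title FROM books GROUP BY title HAVING COUNT(*) > 1

Result:
title              
-------------------
Burmese Days       
Pride and Prejudice
The Hobbit         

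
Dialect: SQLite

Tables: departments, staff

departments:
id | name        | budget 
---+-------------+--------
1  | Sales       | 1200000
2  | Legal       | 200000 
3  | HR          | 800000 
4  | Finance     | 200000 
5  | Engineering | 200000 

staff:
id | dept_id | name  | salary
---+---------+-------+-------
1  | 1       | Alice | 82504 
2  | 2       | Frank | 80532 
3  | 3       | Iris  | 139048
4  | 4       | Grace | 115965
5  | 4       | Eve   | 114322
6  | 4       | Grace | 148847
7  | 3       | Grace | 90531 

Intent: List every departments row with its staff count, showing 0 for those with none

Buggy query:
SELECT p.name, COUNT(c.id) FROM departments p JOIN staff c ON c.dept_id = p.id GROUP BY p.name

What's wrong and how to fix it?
Bug: INNER JOIN drops departments rows that have no matching staff rows

Fix: Switch to LEFT JOIN to retain unmatched parent rows

Corrected query:
SELECT p.name, COUNT(c.id) FROM departments p LEFT JOIN staff c ON c.dept_id = p.id GROUP BY p.name

Result:
name        | COUNT(c.id)
------------+------------
Engineering | 0          
Finance     | 3          
HR          | 2          
Legal       | 1          
Sales       | 1          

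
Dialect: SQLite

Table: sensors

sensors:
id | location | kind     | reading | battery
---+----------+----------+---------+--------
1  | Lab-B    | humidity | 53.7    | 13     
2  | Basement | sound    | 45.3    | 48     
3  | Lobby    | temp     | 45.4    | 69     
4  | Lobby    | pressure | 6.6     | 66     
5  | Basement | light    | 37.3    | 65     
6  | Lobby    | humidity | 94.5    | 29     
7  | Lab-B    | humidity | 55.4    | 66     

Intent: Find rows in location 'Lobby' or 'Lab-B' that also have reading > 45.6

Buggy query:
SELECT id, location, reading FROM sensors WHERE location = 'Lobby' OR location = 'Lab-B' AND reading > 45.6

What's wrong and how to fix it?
Bug: AND binds tighter than OR, so this parses as location = 'Lobby' OR (location = 'Lab-B' AND reading > 45.6)

Fix: Group the OR with parentheses (or use IN), then AND the threshold

Corrected query:
SELECT id, location, reading FROM sensors WHERE (location = 'Lobby' OR location = 'Lab-B') AND reading > 45.6

Result:
id | location | reading
---+----------+--------
1  | Lab-B    | 53.7   
6  | Lobby    | 94.5   
7  | Lab-B    | 55.4   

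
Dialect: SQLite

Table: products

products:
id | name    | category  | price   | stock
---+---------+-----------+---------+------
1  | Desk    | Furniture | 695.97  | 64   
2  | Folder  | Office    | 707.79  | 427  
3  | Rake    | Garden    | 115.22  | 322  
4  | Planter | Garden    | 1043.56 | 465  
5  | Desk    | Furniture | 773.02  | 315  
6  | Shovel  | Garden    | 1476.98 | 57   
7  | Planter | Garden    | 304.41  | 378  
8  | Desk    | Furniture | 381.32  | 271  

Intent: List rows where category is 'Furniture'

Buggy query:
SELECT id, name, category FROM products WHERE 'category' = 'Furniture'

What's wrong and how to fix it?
Bug: Single quotes denote string literals in SQL; the column name is being compared as a constant string

Fix: Remove the quotes around the column name (or use double quotes for an identifier)

Corrected query:
SELECT id, name, category FROM products WHERE category = 'Furniture'

Result:
id | name | category 
---+------+----------
1  | Desk | Furniture
5  | Desk | Furniture
8  | Desk | Furniture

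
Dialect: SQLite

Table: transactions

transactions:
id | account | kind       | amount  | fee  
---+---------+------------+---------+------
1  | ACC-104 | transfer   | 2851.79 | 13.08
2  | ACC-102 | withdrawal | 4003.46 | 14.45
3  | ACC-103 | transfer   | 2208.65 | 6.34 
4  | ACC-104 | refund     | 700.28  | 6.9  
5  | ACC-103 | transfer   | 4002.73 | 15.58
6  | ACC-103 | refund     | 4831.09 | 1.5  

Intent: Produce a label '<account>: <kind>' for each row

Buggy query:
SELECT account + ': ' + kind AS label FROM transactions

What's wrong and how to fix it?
Bug: '+' is numeric addition; on text columns SQLite converts them to 0 instead of concatenating

Fix: Use the || operator for string concatenation

Corrected query:
SELECT account || ': ' || kind AS label FROM transactions

Result:
label              
-------------------
ACC-104: transfer  
ACC-102: withdrawal
ACC-103: transfer  
ACC-104: refund    
ACC-103: transfer  
ACC-103: refund    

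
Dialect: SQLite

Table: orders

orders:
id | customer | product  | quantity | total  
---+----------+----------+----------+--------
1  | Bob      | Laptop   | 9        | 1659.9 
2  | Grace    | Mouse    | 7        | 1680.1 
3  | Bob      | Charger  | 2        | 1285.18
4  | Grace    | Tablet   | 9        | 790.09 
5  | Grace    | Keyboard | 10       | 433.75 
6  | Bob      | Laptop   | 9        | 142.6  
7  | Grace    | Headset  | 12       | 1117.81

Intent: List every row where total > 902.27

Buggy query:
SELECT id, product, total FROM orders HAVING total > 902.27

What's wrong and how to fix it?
Bug: This is a non-aggregate query (no GROUP BY, no aggregates), so in SQLite the HAVING clause is invalid here; a row-level condition belongs in WHERE

Fix: Use WHERE for row-level filtering

Corrected query:
SELECT id, product, total FROM orders WHERE total > 902.27

Result:
id | product | total  
---+---------+--------
1  | Laptop  | 1659.9 
2  | Mouse   | 1680.1 
3  | Charger | 1285.18
7  | Headset | 1117.81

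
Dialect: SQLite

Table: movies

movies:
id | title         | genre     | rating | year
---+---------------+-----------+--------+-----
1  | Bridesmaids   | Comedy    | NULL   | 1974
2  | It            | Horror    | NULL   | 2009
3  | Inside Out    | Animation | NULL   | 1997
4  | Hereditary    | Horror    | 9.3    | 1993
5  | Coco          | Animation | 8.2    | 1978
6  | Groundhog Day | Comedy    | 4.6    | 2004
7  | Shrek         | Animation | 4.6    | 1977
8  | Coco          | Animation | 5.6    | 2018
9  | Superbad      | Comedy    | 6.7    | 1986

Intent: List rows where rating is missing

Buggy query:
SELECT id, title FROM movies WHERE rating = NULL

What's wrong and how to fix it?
Bug: Comparing to NULL with '=' never matches; NULL = NULL is unknown, not true

Fix: Replace '= NULL' with 'IS NULL'

Corrected query:
SELECT id, title FROM movies WHERE rating IS NULL

Result:
id | title      
---+------------
1  | Bridesmaids
2  | It         
3  | Inside Out 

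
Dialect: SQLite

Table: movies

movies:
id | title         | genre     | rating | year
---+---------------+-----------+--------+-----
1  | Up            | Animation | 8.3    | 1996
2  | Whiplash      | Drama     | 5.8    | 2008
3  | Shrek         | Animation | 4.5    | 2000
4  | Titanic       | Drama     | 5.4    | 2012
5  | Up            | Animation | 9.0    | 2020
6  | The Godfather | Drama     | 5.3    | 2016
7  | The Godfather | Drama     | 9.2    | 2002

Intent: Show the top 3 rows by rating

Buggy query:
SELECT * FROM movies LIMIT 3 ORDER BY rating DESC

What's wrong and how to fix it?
Bug: ORDER BY cannot follow LIMIT; LIMIT is the final clause

Fix: Sort with ORDER BY, then apply LIMIT

Corrected query:
SELECT * FROM movies ORDER BY rating DESC LIMIT 3

Result:
id | title         | genre     | rating | year
---+---------------+-----------+--------+-----
7  | The Godfather | Drama     | 9.2    | 2002
5  | Up            | Animation | 9      | 2020
1  | Up            | Animation | 8.3    | 1996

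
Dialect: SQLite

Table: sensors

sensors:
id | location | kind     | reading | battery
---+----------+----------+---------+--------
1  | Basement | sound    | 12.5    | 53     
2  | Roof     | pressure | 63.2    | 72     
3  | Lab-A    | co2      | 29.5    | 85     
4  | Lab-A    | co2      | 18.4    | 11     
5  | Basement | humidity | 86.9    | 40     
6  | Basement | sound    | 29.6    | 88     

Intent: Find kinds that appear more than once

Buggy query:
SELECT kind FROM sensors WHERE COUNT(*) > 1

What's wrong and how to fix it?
Bug: WHERE can't reference COUNT(*); aggregates are computed after WHERE

Fix: Group first, then use HAVING for the count condition

Corrected query:
SELECT kind FROM sensors GROUP BY kind HAVING COUNT(*) > 1

Result:
kind 
-----
co2  
sound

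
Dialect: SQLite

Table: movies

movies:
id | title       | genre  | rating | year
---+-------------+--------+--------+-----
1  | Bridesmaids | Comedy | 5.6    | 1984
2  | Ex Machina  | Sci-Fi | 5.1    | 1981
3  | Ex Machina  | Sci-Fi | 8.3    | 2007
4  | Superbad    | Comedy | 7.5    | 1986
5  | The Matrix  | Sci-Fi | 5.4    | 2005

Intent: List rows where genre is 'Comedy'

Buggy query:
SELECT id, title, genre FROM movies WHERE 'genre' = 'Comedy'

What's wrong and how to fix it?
Bug: Single quotes denote string literals in SQL; the column name is being compared as a constant string

Fix: Reference the column as genre without single quotes

Corrected query:
SELECT id, title, genre FROM movies WHERE genre = 'Comedy'

Result:
id | title       | genre 
---+-------------+-------
1  | Bridesmaids | Comedy
4  | Superbad    | Comedy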